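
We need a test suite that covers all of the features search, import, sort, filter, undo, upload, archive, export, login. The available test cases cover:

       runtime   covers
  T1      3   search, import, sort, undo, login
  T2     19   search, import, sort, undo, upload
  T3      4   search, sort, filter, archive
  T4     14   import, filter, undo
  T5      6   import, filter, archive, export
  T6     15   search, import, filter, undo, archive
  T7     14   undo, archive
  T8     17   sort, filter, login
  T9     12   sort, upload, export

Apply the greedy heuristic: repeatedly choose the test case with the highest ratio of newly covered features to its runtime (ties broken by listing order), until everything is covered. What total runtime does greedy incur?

Pick 1: T1 adds 5 new (search, import, sort, undo, login) at runtime 3 (ratio 5/3).
Pick 2: T3 adds 2 new (filter, archive) at runtime 4 (ratio 2/4).
Pick 3: T5 adds 1 new (export) at runtime 6 (ratio 1/6).
Pick 4: T9 adds 1 new (upload) at runtime 12 (ratio 1/12).
Greedy total runtime: 3 + 4 + 6 + 12 = 25. (The true optimum is 19, so greedy overshoots here.)

25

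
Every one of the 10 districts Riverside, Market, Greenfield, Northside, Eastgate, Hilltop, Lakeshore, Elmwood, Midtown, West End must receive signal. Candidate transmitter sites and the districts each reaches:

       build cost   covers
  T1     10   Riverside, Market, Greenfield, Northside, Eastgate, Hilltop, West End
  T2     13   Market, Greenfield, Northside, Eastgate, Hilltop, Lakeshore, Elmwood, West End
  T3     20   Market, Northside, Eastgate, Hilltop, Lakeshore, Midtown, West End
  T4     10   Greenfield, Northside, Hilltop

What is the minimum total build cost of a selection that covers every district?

43

T1, T2, T3 cover every district at build cost 10 + 13 + 20 = 43.
Any cover uses at least 3 transmitter sites; among all covering selections none totals below 43.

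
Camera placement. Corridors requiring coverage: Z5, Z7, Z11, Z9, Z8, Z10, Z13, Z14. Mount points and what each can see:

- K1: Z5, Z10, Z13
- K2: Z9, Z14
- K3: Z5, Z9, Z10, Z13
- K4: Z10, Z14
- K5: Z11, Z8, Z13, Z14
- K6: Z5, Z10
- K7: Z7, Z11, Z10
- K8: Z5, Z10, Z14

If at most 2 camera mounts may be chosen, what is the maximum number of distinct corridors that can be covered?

Choosing K3, K5 covers {Z5, Z11, Z9, Z8, Z10, Z13, Z14} — 7 corridors.
No choice of 2 camera mounts does better; here Z7 is left uncovered.

7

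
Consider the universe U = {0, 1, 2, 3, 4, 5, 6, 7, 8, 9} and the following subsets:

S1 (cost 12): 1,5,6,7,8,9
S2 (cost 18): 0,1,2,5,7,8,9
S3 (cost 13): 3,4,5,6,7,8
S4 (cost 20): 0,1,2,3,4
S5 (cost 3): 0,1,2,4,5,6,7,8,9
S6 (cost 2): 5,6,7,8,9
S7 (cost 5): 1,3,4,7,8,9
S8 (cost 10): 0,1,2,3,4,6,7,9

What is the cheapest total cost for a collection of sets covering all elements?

S5, S7 cover every element at cost 3 + 5 = 8.
Any cover uses at least 2 sets; among all covering selections none totals below 8.

8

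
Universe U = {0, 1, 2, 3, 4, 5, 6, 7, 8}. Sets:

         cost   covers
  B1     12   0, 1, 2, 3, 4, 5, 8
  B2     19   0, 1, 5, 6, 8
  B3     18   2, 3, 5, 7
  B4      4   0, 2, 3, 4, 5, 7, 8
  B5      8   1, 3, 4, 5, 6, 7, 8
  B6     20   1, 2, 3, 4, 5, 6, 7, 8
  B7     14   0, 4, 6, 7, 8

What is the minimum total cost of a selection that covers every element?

B4, B5 cover every element at cost 4 + 8 = 12.
Any cover uses at least 2 sets; among all covering selections none totals below 12.

12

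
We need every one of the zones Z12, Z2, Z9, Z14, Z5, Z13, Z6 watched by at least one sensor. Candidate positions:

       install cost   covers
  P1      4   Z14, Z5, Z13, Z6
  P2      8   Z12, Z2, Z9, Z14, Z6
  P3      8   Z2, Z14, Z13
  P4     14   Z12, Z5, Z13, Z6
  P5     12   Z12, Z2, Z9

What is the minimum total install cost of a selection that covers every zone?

12

P1, P2 cover every zone at install cost 4 + 8 = 12.
Any cover uses at least 2 sensor positions; among all covering selections none totals below 12.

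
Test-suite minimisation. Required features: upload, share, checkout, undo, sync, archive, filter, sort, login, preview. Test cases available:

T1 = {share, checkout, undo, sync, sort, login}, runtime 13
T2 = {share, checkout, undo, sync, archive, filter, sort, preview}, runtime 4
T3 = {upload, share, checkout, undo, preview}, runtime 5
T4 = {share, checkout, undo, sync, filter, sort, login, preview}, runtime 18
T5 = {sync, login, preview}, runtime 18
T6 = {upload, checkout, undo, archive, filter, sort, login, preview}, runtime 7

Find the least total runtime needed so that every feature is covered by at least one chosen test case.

T2, T6 cover every feature at runtime 4 + 7 = 11.
Any cover uses at least 2 test cases; among all covering selections none totals below 11.

11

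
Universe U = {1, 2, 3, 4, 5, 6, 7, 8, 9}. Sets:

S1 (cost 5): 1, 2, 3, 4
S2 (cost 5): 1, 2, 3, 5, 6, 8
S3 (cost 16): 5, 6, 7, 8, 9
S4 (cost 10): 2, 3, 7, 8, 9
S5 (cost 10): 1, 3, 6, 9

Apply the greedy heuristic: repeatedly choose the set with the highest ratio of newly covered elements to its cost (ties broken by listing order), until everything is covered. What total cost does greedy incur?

Pick 1: S2 adds 6 new (1, 2, 3, 5, 6, 8) at cost 5 (ratio 6/5).
Pick 2: S1 adds 1 new (4) at cost 5 (ratio 1/5).
Pick 3: S4 adds 2 new (7, 9) at cost 10 (ratio 2/10).
Greedy total cost: 5 + 5 + 10 = 20.

20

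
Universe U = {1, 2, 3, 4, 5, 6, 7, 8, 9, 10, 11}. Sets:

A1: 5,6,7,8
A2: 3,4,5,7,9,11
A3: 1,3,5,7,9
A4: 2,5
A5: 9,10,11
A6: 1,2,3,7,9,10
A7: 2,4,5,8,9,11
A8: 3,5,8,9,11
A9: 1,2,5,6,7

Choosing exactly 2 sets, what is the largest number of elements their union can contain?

Choosing A6, A7 covers {1, 2, 3, 4, 5, 7, 8, 9, 10, 11} — 10 elements.
No choice of 2 sets does better; here 6 is left uncovered.

10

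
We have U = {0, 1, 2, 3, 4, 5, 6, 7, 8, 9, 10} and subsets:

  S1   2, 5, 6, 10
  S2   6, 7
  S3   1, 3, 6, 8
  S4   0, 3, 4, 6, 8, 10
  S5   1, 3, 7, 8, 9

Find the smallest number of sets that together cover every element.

3

S1, S4, S5 together cover {0, 1, 2, 3, 4, 5, 6, 7, 8, 9, 10} — every element.
No 2 of the 5 sets cover everything (all 10 pairs fall short), so 3 is minimum.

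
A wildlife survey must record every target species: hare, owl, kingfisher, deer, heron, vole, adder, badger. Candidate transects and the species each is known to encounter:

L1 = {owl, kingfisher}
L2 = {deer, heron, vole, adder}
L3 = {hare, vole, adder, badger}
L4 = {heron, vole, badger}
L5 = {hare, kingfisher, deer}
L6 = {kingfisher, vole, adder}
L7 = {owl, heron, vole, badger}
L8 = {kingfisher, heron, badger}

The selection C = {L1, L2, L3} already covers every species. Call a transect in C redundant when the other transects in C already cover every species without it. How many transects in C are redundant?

Drop L1: owl, kingfisher uncovered — not redundant.
Drop L2: deer, heron uncovered — not redundant.
Drop L3: hare, badger uncovered — not redundant.
None of the transects in C is redundant.

0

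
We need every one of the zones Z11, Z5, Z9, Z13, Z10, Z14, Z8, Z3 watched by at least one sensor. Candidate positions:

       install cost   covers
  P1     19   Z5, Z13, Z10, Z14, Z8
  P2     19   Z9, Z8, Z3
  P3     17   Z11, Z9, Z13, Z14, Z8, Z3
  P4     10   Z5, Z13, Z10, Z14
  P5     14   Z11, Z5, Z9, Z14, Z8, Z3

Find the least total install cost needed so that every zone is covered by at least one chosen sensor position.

P4, P5 cover every zone at install cost 10 + 14 = 24.
Any cover uses at least 2 sensor positions; among all covering selections none totals below 24.

24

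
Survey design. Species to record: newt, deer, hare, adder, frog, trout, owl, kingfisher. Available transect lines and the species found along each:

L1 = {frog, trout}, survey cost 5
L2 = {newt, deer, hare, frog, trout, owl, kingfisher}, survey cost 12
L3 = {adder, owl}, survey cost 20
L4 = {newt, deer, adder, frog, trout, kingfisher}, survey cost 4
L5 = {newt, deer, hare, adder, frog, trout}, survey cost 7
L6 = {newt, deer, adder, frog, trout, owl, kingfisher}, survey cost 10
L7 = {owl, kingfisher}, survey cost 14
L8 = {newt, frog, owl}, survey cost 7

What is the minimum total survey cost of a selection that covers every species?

16

L2, L4 cover every species at survey cost 12 + 4 = 16.
Any cover uses at least 2 transects; among all covering selections none totals below 16.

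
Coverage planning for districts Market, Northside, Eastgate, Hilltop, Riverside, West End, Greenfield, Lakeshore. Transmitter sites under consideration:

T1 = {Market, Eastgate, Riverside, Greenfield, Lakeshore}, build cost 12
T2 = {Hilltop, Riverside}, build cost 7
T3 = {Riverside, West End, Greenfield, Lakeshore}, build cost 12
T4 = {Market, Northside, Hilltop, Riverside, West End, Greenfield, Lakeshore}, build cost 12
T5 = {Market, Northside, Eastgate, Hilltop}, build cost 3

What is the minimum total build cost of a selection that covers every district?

T3, T5 cover every district at build cost 12 + 3 = 15.
Any cover uses at least 2 transmitter sites; among all covering selections none totals below 15.

15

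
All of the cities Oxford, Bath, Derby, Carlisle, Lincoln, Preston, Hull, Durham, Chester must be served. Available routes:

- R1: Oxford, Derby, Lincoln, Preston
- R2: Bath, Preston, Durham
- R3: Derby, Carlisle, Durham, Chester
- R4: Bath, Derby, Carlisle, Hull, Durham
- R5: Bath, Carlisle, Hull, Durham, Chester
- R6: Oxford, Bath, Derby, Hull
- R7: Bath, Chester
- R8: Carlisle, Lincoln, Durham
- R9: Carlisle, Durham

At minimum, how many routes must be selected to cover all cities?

2

R1, R5 together cover {Oxford, Bath, Derby, Carlisle, Lincoln, Preston, Hull, Durham, Chester} — every city.
No single route contains all 9 cities, so 2 is optimal.
Greedy (largest uncovered first) would take R4, R1, R3 — 3 routes — but 2 suffice.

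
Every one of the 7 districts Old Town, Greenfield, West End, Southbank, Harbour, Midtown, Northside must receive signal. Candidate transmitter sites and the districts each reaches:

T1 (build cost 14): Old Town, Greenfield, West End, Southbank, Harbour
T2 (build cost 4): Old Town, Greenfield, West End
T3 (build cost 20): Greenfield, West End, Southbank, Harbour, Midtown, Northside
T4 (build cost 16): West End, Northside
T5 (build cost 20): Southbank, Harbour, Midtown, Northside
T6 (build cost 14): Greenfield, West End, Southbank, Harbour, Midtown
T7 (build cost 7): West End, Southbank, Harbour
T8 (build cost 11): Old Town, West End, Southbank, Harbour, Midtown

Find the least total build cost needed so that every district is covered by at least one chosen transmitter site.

T2, T3 cover every district at build cost 4 + 20 = 24.
Any cover uses at least 2 transmitter sites; among all covering selections none totals below 24.
Greedy by coverage-per-build cost would pick T2, T7, T3 for 31 — worse than the optimum 24.

24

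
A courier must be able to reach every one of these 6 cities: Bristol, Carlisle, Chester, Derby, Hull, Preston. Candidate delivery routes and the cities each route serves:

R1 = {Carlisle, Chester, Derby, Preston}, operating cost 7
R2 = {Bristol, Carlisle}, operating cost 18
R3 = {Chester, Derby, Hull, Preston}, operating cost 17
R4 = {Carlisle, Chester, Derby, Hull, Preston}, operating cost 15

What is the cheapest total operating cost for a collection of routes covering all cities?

R2, R4 cover every city at operating cost 18 + 15 = 33.
Any cover uses at least 2 routes; among all covering selections none totals below 33.
Greedy by coverage-per-operating cost would pick R1, R4, R2 for 40 — worse than the optimum 33.

33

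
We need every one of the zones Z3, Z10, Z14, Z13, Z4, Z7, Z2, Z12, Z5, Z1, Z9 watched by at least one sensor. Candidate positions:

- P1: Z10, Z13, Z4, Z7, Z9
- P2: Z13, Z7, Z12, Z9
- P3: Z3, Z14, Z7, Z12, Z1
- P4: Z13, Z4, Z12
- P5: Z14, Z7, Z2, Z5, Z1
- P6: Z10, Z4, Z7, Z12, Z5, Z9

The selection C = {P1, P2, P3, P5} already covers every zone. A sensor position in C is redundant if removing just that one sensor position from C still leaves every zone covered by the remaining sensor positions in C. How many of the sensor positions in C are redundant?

1

Drop P1: Z10, Z4 uncovered — not redundant.
Drop P2: the rest still cover every zone — redundant.
Drop P3: Z3 uncovered — not redundant.
Drop P5: Z2, Z5 uncovered — not redundant.
1 redundant: P2.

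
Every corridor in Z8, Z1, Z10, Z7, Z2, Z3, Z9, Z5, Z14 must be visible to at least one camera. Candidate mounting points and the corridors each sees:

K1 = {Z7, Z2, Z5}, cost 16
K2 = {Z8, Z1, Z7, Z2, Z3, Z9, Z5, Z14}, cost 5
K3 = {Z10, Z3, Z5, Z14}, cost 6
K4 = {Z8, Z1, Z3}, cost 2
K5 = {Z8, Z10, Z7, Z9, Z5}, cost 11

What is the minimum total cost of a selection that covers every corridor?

K2, K3 cover every corridor at cost 5 + 6 = 11.
Any cover uses at least 2 camera mounts; among all covering selections none totals below 11.

11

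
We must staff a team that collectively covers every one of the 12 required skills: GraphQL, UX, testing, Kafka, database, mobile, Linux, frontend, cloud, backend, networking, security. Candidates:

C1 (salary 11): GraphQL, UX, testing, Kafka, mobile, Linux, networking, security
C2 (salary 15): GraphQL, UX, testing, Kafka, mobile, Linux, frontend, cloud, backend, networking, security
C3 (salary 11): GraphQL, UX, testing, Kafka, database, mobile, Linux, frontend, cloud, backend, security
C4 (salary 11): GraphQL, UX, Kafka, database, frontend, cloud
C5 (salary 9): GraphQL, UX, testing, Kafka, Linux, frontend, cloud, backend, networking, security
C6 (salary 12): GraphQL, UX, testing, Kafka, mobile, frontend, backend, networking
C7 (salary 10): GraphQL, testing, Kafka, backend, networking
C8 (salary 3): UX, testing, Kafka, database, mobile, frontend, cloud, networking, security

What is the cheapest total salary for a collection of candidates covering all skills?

C5, C8 cover every skill at salary 9 + 3 = 12.
Any cover uses at least 2 candidates; among all covering selections none totals below 12.

12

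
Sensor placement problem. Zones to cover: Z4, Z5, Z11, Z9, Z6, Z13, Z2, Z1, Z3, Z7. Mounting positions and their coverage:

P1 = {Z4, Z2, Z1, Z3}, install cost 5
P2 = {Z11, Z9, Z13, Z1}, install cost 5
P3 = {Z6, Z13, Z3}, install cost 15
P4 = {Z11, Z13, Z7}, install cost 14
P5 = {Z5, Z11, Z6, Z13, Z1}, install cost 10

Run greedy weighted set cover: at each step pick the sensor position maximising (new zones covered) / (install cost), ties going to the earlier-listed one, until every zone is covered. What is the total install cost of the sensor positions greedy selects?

Pick 1: P1 adds 4 new (Z4, Z2, Z1, Z3) at install cost 5 (ratio 4/5).
Pick 2: P2 adds 3 new (Z11, Z9, Z13) at install cost 5 (ratio 3/5).
Pick 3: P5 adds 2 new (Z5, Z6) at install cost 10 (ratio 2/10).
Pick 4: P4 adds 1 new (Z7) at install cost 14 (ratio 1/14).
Greedy total install cost: 5 + 5 + 10 + 14 = 34.

34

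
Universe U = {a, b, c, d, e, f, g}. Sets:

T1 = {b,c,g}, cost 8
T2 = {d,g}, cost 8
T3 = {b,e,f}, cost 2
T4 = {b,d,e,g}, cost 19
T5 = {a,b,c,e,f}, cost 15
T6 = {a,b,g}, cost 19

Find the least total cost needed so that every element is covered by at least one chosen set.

23

T2, T5 cover every element at cost 8 + 15 = 23.
Any cover uses at least 2 sets; among all covering selections none totals below 23.
Greedy by coverage-per-cost would pick T3, T1, T2, T5 for 33 — worse than the optimum 23.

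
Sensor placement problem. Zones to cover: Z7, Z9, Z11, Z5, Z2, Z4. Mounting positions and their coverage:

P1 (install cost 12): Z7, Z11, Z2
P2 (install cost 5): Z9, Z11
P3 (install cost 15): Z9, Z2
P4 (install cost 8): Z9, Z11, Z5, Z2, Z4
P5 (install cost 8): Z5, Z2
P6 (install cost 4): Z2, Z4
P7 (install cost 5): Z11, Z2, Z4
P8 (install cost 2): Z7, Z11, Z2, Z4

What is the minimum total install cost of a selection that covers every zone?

10

P4, P8 cover every zone at install cost 8 + 2 = 10.
Any cover uses at least 2 sensor positions; among all covering selections none totals below 10.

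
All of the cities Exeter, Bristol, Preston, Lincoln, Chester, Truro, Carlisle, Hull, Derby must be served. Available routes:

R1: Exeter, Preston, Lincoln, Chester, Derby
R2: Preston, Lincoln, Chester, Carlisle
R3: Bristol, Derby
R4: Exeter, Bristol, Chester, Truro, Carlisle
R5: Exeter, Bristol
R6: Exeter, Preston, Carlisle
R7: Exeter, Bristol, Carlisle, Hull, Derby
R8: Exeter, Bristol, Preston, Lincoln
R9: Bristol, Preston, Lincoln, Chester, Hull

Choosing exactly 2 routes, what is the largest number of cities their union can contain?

Choosing R1, R4 covers {Exeter, Bristol, Preston, Lincoln, Chester, Truro, Carlisle, Derby} — 8 cities.
No choice of 2 routes does better; here Hull is left uncovered.

8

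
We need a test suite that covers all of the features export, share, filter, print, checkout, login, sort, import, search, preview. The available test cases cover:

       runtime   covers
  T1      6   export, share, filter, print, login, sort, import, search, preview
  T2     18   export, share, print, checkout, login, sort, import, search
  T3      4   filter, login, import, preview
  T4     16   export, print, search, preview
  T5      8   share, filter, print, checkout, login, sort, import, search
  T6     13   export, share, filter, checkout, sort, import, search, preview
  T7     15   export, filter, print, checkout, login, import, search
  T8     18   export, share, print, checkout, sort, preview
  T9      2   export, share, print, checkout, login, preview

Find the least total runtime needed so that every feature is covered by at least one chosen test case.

T1, T9 cover every feature at runtime 6 + 2 = 8.
Any cover uses at least 2 test cases; among all covering selections none totals below 8.

8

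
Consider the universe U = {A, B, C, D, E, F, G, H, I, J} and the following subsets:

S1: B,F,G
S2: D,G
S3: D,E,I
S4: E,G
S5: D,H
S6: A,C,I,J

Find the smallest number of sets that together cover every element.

4

S1, S3, S5, S6 together cover {A, B, C, D, E, F, G, H, I, J} — every element.
No 3 of the 6 sets cover everything (all 20 triples fall short), so 4 is minimum.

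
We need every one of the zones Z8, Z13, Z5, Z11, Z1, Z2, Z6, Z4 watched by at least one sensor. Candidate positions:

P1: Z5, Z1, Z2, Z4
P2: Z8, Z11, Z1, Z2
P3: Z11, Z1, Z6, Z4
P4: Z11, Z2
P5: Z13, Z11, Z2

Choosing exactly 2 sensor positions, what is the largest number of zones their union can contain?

Choosing P1, P2 covers {Z8, Z5, Z11, Z1, Z2, Z4} — 6 zones.
No choice of 2 sensor positions does better; here Z13, Z6 are left uncovered.

6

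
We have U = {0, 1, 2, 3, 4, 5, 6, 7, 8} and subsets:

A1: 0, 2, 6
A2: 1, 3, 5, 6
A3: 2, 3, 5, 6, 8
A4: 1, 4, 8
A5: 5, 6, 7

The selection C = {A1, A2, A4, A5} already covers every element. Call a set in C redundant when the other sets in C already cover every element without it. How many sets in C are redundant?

0

Drop A1: 0, 2 uncovered — not redundant.
Drop A2: 3 uncovered — not redundant.
Drop A4: 4, 8 uncovered — not redundant.
Drop A5: 7 uncovered — not redundant.
None of the sets in C is redundant.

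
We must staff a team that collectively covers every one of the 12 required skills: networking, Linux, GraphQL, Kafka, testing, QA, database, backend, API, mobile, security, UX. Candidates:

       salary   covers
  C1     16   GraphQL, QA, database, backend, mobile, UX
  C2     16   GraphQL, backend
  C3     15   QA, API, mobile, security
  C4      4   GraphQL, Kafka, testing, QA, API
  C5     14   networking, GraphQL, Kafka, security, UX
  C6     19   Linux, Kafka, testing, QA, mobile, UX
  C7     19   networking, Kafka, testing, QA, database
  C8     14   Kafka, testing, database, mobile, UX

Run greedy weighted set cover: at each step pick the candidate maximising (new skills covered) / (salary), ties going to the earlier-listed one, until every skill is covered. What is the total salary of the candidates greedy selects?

Pick 1: C4 adds 5 new (GraphQL, Kafka, testing, QA, API) at salary 4 (ratio 5/4).
Pick 2: C1 adds 4 new (database, backend, mobile, UX) at salary 16 (ratio 4/16).
Pick 3: C5 adds 2 new (networking, security) at salary 14 (ratio 2/14).
Pick 4: C6 adds 1 new (Linux) at salary 19 (ratio 1/19).
Greedy total salary: 4 + 16 + 14 + 19 = 53.

53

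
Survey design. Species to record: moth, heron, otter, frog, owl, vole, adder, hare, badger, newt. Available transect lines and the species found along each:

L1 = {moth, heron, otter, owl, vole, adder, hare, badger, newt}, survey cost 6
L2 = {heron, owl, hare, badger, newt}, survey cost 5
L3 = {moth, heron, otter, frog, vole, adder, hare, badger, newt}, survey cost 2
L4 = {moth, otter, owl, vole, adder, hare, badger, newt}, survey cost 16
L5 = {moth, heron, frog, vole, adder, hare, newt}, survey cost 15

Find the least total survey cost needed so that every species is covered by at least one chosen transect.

7

L2, L3 cover every species at survey cost 5 + 2 = 7.
Any cover uses at least 2 transects; among all covering selections none totals below 7.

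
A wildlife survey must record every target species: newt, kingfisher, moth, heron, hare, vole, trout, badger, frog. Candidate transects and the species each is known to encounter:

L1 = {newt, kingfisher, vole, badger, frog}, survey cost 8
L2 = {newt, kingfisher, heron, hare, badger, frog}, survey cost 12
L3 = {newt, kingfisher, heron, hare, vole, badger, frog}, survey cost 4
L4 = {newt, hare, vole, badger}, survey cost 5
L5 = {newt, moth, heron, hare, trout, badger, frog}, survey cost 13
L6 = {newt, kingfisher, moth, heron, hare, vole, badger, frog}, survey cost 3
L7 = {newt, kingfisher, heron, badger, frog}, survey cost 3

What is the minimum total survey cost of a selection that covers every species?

16

L5, L6 cover every species at survey cost 13 + 3 = 16.
Any cover uses at least 2 transects; among all covering selections none totals below 16.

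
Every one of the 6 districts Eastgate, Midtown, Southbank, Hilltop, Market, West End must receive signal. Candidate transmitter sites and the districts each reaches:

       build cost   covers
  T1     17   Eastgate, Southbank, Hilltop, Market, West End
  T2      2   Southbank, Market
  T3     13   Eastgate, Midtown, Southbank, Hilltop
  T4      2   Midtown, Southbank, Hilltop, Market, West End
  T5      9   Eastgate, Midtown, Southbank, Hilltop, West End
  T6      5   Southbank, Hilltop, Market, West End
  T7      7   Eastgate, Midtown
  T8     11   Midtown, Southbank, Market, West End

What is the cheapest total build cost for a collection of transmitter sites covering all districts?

T4, T7 cover every district at build cost 2 + 7 = 9.
Any cover uses at least 2 transmitter sites; among all covering selections none totals below 9.

9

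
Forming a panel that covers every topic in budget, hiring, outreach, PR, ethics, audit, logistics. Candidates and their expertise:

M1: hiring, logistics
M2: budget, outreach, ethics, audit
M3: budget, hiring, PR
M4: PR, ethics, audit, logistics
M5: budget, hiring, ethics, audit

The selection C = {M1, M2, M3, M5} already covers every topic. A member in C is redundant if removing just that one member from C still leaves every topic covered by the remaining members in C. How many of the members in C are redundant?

1

Drop M1: logistics uncovered — not redundant.
Drop M2: outreach uncovered — not redundant.
Drop M3: PR uncovered — not redundant.
Drop M5: the rest still cover every topic — redundant.
1 redundant: M5.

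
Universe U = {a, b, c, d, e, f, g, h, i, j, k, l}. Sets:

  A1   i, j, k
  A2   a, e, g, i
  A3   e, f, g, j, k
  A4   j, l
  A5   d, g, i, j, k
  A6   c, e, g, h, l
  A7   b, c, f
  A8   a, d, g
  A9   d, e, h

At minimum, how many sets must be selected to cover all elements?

A1, A6, A7, A8 together cover {a, b, c, d, e, f, g, h, i, j, k, l} — every element.
No 3 of the 9 sets cover everything (all 84 triples fall short), so 4 is minimum.
Greedy (largest uncovered first) would take A3, A6, A2, A5, A7 — 5 sets — but 4 suffice.

4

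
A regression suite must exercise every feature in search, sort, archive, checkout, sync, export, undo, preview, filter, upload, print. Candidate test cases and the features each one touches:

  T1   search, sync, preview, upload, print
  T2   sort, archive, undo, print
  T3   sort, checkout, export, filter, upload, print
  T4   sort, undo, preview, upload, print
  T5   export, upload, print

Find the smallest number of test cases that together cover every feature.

3

T1, T2, T3 together cover {search, sort, archive, checkout, sync, export, undo, preview, filter, upload, print} — every feature.
No 2 of the 5 test cases cover everything (all 10 pairs fall short), so 3 is minimum.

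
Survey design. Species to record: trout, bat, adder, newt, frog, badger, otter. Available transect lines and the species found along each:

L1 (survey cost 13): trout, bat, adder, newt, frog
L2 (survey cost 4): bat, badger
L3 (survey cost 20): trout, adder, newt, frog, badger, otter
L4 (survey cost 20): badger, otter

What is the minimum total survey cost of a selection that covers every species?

24

L2, L3 cover every species at survey cost 4 + 20 = 24.
Any cover uses at least 2 transects; among all covering selections none totals below 24.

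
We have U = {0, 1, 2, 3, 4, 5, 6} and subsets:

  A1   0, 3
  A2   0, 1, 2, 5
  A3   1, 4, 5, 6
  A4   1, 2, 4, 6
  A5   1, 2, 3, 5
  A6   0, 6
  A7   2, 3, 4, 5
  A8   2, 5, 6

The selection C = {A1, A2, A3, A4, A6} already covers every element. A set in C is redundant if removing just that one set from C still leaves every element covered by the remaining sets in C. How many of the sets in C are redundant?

4

Drop A1: 3 uncovered — not redundant.
Drop A2: the rest still cover every element — redundant.
Drop A3: the rest still cover every element — redundant.
Drop A4: the rest still cover every element — redundant.
Drop A6: the rest still cover every element — redundant.
4 redundant: A2, A3, A4, A6.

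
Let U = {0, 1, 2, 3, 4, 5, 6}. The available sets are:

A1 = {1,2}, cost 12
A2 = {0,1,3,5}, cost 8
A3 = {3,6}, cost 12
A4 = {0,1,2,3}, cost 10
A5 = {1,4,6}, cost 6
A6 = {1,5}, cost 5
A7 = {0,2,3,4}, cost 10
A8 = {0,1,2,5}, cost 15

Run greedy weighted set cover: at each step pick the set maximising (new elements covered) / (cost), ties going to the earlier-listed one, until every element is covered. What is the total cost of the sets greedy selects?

Pick 1: A2 adds 4 new (0, 1, 3, 5) at cost 8 (ratio 4/8).
Pick 2: A5 adds 2 new (4, 6) at cost 6 (ratio 2/6).
Pick 3: A4 adds 1 new (2) at cost 10 (ratio 1/10).
Greedy total cost: 8 + 6 + 10 = 24. (The true optimum is 21, so greedy overshoots here.)

24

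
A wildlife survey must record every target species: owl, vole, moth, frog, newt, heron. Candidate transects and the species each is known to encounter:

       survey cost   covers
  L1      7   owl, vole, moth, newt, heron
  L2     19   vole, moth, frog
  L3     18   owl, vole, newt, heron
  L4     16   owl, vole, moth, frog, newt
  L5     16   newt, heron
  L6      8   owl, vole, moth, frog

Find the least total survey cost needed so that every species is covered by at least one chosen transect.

L1, L6 cover every species at survey cost 7 + 8 = 15.
Any cover uses at least 2 transects; among all covering selections none totals below 15.

15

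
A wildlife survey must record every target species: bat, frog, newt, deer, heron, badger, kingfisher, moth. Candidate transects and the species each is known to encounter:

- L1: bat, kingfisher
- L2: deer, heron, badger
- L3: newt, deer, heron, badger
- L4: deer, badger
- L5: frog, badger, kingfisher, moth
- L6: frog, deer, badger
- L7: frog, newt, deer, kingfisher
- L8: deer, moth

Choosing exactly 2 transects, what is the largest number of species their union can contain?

Choosing L3, L5 covers {frog, newt, deer, heron, badger, kingfisher, moth} — 7 species.
No choice of 2 transects does better; here bat is left uncovered.

7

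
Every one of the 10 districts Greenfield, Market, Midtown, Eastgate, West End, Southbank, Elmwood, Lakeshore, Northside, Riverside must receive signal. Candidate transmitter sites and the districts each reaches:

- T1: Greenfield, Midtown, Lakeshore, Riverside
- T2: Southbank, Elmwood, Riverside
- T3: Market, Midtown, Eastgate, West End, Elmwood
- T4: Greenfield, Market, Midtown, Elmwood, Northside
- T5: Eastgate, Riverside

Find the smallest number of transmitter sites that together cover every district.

T1, T2, T3, T4 together cover {Greenfield, Market, Midtown, Eastgate, West End, Southbank, Elmwood, Lakeshore, Northside, Riverside} — every district.
No 3 of the 5 transmitter sites cover everything (all 10 triples fall short), so 4 is minimum.

4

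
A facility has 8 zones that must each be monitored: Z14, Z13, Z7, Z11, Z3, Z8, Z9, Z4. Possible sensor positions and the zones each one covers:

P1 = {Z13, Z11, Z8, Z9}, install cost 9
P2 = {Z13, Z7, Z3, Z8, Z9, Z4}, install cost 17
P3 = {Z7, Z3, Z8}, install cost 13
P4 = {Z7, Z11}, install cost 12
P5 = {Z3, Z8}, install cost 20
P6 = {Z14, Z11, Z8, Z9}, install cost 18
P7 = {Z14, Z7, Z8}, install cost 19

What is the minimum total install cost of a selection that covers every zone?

35

P2, P6 cover every zone at install cost 17 + 18 = 35.
Any cover uses at least 2 sensor positions; among all covering selections none totals below 35.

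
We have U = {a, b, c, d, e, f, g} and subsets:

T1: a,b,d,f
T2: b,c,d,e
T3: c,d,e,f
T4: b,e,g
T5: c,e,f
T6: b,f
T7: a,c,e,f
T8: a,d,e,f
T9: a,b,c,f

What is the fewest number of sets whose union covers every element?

T1, T2, T4 together cover {a, b, c, d, e, f, g} — every element.
No 2 of the 9 sets cover everything (all 36 pairs fall short), so 3 is minimum.

3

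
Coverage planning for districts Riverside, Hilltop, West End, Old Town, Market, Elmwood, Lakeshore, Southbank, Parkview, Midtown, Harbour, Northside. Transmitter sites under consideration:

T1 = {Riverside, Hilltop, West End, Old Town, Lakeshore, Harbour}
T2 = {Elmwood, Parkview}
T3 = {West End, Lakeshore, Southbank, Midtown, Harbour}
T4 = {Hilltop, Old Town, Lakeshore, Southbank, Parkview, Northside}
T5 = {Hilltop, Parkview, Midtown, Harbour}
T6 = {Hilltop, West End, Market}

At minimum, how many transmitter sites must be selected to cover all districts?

5

T1, T2, T3, T4, T6 together cover {Riverside, Hilltop, West End, Old Town, Market, Elmwood, Lakeshore, Southbank, Parkview, Midtown, Harbour, Northside} — every district.
No 4 of the 6 transmitter sites cover everything (all 15 size-4 selections fall short), so 5 is minimum.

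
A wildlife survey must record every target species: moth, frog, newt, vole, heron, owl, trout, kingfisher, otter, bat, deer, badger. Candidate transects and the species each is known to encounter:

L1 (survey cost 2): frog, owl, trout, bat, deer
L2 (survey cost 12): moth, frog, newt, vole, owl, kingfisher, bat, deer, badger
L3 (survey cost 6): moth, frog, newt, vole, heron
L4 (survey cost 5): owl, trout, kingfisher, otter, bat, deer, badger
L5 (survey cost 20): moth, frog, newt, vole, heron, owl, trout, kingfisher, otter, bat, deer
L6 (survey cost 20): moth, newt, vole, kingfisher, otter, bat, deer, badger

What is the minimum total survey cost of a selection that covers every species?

L3, L4 cover every species at survey cost 6 + 5 = 11.
Any cover uses at least 2 transects; among all covering selections none totals below 11.
Greedy by coverage-per-survey cost would pick L1, L3, L4 for 13 — worse than the optimum 11.

11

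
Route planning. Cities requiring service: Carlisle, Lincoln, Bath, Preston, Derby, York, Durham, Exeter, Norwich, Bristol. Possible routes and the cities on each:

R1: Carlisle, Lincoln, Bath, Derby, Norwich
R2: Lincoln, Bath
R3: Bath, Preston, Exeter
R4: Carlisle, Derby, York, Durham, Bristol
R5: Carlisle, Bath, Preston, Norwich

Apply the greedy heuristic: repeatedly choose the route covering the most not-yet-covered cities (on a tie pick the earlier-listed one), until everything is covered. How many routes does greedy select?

Pick 1: R1 covers 5 new cities (Carlisle, Lincoln, Bath, Derby, Norwich).
Pick 2: R4 covers 3 new cities (York, Durham, Bristol).
Pick 3: R3 covers 2 new cities (Preston, Exeter).
Greedy uses 3 routes.

3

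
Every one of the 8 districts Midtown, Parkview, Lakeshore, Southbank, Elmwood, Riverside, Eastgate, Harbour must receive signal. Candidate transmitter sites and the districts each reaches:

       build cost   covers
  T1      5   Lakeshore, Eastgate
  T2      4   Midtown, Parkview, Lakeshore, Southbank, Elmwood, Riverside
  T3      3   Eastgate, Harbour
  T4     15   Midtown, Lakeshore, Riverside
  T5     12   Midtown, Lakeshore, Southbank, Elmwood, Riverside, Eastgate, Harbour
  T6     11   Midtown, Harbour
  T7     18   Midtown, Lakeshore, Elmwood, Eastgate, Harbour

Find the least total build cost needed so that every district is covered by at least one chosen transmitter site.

T2, T3 cover every district at build cost 4 + 3 = 7.
Any cover uses at least 2 transmitter sites; among all covering selections none totals below 7.

7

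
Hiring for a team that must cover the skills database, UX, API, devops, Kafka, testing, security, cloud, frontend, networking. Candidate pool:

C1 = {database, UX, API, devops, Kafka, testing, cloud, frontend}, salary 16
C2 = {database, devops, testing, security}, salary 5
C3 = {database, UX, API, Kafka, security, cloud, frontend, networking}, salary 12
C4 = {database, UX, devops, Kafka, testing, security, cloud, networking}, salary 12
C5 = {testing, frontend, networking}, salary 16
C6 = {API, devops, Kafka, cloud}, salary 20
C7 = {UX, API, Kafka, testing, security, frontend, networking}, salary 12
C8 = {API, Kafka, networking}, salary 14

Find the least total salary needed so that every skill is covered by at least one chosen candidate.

17

C2, C3 cover every skill at salary 5 + 12 = 17.
Any cover uses at least 2 candidates; among all covering selections none totals below 17.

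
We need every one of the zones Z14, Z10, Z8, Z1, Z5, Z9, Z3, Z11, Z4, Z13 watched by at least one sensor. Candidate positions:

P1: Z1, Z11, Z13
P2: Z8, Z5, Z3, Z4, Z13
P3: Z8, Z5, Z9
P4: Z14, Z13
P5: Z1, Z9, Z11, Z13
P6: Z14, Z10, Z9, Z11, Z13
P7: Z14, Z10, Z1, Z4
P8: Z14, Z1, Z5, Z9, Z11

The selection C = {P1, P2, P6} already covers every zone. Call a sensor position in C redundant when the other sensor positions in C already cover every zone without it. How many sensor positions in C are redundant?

0

Drop P1: Z1 uncovered — not redundant.
Drop P2: Z8, Z5, Z3, Z4 uncovered — not redundant.
Drop P6: Z14, Z10, Z9 uncovered — not redundant.
None of the sensor positions in C is redundant.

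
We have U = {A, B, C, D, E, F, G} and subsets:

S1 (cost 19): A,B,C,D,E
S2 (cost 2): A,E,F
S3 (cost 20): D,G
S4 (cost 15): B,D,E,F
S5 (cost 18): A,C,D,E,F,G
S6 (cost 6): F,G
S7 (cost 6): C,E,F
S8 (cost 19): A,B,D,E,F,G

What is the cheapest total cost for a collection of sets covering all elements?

25

S1, S6 cover every element at cost 19 + 6 = 25.
Any cover uses at least 2 sets; among all covering selections none totals below 25.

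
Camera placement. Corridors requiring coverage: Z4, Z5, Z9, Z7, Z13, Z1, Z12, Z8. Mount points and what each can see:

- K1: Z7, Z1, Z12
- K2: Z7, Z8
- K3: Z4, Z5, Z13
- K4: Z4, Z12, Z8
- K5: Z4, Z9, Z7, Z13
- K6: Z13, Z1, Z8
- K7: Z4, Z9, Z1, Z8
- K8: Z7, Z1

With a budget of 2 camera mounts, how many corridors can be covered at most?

Choosing K1, K3 covers {Z4, Z5, Z7, Z13, Z1, Z12} — 6 corridors.
No choice of 2 camera mounts does better; here Z9, Z8 are left uncovered.

6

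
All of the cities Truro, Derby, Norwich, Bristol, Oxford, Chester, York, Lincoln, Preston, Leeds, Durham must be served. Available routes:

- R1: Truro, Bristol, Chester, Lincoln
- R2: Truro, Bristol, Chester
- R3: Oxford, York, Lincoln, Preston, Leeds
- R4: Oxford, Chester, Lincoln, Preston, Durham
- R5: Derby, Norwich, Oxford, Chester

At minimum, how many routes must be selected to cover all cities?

4

R1, R3, R4, R5 together cover {Truro, Derby, Norwich, Bristol, Oxford, Chester, York, Lincoln, Preston, Leeds, Durham} — every city.
No 3 of the 5 routes cover everything (all 10 triples fall short), so 4 is minimum.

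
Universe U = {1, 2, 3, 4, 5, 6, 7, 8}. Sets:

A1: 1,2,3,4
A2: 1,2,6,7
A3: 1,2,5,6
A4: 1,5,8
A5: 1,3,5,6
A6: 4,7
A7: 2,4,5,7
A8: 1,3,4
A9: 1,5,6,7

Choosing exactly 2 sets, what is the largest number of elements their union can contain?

7

Choosing A1, A9 covers {1, 2, 3, 4, 5, 6, 7} — 7 elements.
No choice of 2 sets does better; here 8 is left uncovered.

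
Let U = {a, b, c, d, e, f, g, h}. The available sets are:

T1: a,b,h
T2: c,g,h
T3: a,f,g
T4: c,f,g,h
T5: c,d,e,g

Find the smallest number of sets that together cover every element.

T1, T3, T5 together cover {a, b, c, d, e, f, g, h} — every element.
No 2 of the 5 sets cover everything (all 10 pairs fall short), so 3 is minimum.

3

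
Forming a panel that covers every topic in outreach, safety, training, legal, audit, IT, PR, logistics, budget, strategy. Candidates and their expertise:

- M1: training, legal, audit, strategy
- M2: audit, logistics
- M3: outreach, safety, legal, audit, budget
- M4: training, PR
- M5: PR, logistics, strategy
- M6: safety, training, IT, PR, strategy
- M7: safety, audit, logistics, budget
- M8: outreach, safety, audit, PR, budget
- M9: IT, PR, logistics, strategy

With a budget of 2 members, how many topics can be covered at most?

9

Choosing M3, M6 covers {outreach, safety, training, legal, audit, IT, PR, budget, strategy} — 9 topics.
No choice of 2 members does better; here logistics is left uncovered.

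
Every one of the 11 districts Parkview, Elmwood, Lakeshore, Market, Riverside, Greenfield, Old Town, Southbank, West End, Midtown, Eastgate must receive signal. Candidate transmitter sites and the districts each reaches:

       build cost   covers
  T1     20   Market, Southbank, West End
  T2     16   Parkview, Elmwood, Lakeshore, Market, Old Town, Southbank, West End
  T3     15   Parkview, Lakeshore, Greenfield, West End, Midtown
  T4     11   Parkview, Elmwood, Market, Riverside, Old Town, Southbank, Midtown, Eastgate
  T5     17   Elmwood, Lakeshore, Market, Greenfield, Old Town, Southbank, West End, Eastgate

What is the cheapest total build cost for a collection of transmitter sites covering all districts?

26

T3, T4 cover every district at build cost 15 + 11 = 26.
Any cover uses at least 2 transmitter sites; among all covering selections none totals below 26.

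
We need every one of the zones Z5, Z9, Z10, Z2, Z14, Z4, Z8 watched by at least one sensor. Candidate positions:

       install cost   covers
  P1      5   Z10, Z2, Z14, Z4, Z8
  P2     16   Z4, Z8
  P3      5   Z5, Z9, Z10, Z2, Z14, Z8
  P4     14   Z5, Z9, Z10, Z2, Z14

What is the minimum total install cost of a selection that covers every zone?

10

P1, P3 cover every zone at install cost 5 + 5 = 10.
Any cover uses at least 2 sensor positions; among all covering selections none totals below 10.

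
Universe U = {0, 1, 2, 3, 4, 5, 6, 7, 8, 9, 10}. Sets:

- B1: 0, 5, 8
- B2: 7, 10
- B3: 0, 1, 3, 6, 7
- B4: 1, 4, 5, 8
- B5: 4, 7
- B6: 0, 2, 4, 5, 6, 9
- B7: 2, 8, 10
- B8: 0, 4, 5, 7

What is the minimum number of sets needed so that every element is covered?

B3, B6, B7 together cover {0, 1, 2, 3, 4, 5, 6, 7, 8, 9, 10} — every element.
No 2 of the 8 sets cover everything (all 28 pairs fall short), so 3 is minimum.

3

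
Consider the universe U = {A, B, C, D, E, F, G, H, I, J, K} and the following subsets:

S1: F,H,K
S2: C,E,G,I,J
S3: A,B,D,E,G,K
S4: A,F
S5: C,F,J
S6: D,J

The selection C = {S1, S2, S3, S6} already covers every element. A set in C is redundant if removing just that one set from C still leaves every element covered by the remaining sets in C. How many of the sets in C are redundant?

Drop S1: F, H uncovered — not redundant.
Drop S2: C, I uncovered — not redundant.
Drop S3: A, B uncovered — not redundant.
Drop S6: the rest still cover every element — redundant.
1 redundant: S6.

1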